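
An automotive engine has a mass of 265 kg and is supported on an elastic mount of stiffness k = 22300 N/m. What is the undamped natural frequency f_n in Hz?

ω_n = √(k/m) = √(22300/265) = √84.15 = 9.173 rad/s.
f_n = ω_n/(2π) = 9.173/6.283 = 1.460 Hz.

1.46 Hz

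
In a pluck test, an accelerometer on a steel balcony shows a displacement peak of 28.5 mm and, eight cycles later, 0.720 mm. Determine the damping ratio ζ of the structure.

Logarithmic decrement δ = (1/n)·ln(x₀/x_n) = (1/8)·ln(28.5/0.720) = (1/8)·ln(39.58) = 0.4598.
ζ = δ/√(4π² + δ²) = 0.4598/√(39.48 + 0.211) = 0.4598/6.300 = 0.07298.

0.0730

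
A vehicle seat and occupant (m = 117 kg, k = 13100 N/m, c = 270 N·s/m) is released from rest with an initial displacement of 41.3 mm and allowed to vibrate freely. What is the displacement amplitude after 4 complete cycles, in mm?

ζ = c/(2√(km)) = 270/(2√(13100 × 117)) = 270/2476 = 0.1090.
Logarithmic decrement δ = 2πζ/√(1 − ζ²) = 2π × 0.1090/√(1 − 0.0119) = 0.6893.
After n cycles, x_n/x₀ = e^(−nδ), so x_4 = 41.3 × e^(−4 × 0.6893) = 41.3 × 0.06348 = 2.622 mm.

2.62 mm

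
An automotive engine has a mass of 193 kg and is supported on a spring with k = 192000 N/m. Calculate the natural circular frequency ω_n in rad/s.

ω_n = √(k/m) = √(192000/193) = √994.8 = 31.54 rad/s.

31.5 rad/s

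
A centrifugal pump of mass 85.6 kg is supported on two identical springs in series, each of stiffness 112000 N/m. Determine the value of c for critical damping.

Series springs: 1/k_eq = 2/112000, so k_eq = 112000/2 = 56000 N/m.
c_c = 2√(k_eq·m) = 2√(56000 × 85.6) = 2 × 2189 = 4379 N·s/m.

4380 N·s/m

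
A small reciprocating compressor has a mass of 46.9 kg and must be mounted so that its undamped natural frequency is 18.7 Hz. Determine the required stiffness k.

647000 N/m

ω_n = 2πf_n = 2π × 18.7 = 117.5 rad/s.
k = m·ω_n² = 46.9 × 117.5² = 46.9 × 13810 = 647500 N/m.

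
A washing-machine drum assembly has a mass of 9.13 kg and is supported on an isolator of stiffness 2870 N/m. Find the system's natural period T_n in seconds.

ω_n = √(k/m) = √(2870/9.13) = √314.3 = 17.73 rad/s.
T_n = 2π/ω_n = 6.283/17.73 = 0.3544 s.

0.354 s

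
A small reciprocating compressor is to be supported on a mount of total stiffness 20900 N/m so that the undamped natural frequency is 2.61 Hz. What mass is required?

77.7 kg

ω_n = 2πf_n = 2π × 2.61 = 16.40 rad/s.
m = k/ω_n² = 20900/16.40² = 20900/268.9 = 77.72 kg.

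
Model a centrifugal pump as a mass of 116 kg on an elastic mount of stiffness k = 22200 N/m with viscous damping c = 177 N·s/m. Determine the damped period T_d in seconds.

ω_n = √(k/m) = √(22200/116) = 13.83 rad/s.
Critical damping c_c = 2√(k·m) = 2√(22200 × 116) = 3209 N·s/m, so ζ = c/c_c = 177/3209 = 0.05515.
ω_d = ω_n√(1 − ζ²) = 13.83 × √(1 − 0.00304) = 13.81 rad/s.
T_d = 2π/ω_d = 0.4549 s.

0.455 s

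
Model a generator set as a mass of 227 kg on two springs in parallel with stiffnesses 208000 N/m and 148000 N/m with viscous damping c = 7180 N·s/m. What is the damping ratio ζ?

Parallel springs add: k_eq = 208000 + 148000 = 356000 N/m.
ω_n = √(k_eq/m) = √(356000/227) = 39.60 rad/s.
Critical damping c_c = 2√(k_eq·m) = 2√(356000 × 227) = 17980 N·s/m, so ζ = c/c_c = 7180/17980 = 0.3994.

0.399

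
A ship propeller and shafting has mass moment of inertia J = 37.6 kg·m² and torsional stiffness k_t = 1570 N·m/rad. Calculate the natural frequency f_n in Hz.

ω_n = √(k_t/J) = √(1570/37.6) = √41.76 = 6.462 rad/s.
f_n = ω_n/(2π) = 6.462/6.283 = 1.028 Hz.

1.03 Hz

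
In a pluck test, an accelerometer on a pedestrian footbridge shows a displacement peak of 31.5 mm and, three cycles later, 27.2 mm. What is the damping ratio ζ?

Logarithmic decrement δ = (1/n)·ln(x₀/x_n) = (1/3)·ln(31.5/27.2) = (1/3)·ln(1.158) = 0.04892.
ζ = δ/√(4π² + δ²) = 0.04892/√(39.48 + 0.00239) = 0.04892/6.283 = 0.007786.

0.00779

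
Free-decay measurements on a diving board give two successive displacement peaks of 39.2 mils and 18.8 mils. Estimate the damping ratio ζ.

Logarithmic decrement δ = (1/n)·ln(x₀/x_n) = (1/1)·ln(39.2/18.8) = (1/1)·ln(2.085) = 0.7348.
ζ = δ/√(4π² + δ²) = 0.7348/√(39.48 + 0.540) = 0.7348/6.326 = 0.1162.

0.116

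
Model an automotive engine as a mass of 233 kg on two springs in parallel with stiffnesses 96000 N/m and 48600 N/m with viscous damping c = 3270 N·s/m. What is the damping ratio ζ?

0.282

Parallel springs add: k_eq = 96000 + 48600 = 144600 N/m.
ω_n = √(k_eq/m) = √(144600/233) = 24.91 rad/s.
Critical damping c_c = 2√(k_eq·m) = 2√(144600 × 233) = 11610 N·s/m, so ζ = c/c_c = 3270/11610 = 0.2817.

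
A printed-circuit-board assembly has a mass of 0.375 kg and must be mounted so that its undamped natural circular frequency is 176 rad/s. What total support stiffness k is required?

k = m·ω_n² = 0.375 × 176.0² = 0.375 × 30980 = 11620 N/m.

11600 N/m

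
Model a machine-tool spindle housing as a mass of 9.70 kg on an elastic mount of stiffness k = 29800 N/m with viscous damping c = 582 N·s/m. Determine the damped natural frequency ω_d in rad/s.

46.6 rad/s

ω_n = √(k/m) = √(29800/9.70) = 55.43 rad/s.
Critical damping c_c = 2√(k·m) = 2√(29800 × 9.70) = 1075 N·s/m, so ζ = c/c_c = 582/1075 = 0.5413.
ω_d = ω_n√(1 − ζ²) = 55.43 × √(1 − 0.293) = 46.61 rad/s.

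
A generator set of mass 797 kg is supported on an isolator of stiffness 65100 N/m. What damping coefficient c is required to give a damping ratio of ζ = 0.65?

c_c = 2√(k·m) = 2√(65100 × 797) = 14410 N·s/m.
c = ζ·c_c = 0.65 × 14410 = 9364 N·s/m.

9360 N·s/m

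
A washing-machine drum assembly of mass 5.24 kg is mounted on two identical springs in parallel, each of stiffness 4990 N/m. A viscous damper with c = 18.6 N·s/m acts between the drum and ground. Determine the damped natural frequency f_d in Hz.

Parallel springs add: k_eq = 2 × 4990 = 9980 N/m.
ω_n = √(k_eq/m) = √(9980/5.24) = 43.64 rad/s.
Critical damping c_c = 2√(k_eq·m) = 2√(9980 × 5.24) = 457.4 N·s/m, so ζ = c/c_c = 18.6/457.4 = 0.04067.
ω_d = ω_n√(1 − ζ²) = 43.64 × √(1 − 0.00165) = 43.61 rad/s.
f_d = ω_d/(2π) = 6.940 Hz.

6.94 Hz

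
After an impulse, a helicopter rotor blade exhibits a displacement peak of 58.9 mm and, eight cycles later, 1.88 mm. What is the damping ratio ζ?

Logarithmic decrement δ = (1/n)·ln(x₀/x_n) = (1/8)·ln(58.9/1.88) = (1/8)·ln(31.33) = 0.4306.
ζ = δ/√(4π² + δ²) = 0.4306/√(39.48 + 0.185) = 0.4306/6.298 = 0.06837.

0.0684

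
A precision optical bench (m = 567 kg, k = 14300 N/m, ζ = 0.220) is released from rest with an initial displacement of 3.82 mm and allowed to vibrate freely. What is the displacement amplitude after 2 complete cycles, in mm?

Logarithmic decrement δ = 2πζ/√(1 − ζ²) = 2π × 0.2200/√(1 − 0.0484) = 1.417.
After n cycles, x_n/x₀ = e^(−nδ), so x_2 = 3.82 × e^(−2 × 1.417) = 3.82 × 0.05878 = 0.2245 mm.

0.225 mm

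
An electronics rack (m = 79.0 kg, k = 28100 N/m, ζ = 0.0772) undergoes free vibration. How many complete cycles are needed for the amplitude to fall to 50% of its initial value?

Logarithmic decrement δ = 2πζ/√(1 − ζ²) = 2π × 0.07720/√(1 − 0.00596) = 0.4865.
x_n/x₀ = e^(−nδ) ≤ 0.5; take ln: n ≥ ln(1/0.5)/δ = 0.6931/0.4865 = 1.425.
So 2 complete cycles are required.

2 cycles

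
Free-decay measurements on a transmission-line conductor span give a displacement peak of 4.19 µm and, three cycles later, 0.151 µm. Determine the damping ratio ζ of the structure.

Logarithmic decrement δ = (1/n)·ln(x₀/x_n) = (1/3)·ln(4.19/0.151) = (1/3)·ln(27.75) = 1.108.
ζ = δ/√(4π² + δ²) = 1.108/√(39.48 + 1.23) = 1.108/6.380 = 0.1736.

0.174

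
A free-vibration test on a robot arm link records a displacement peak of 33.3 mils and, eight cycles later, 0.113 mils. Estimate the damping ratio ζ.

Logarithmic decrement δ = (1/n)·ln(x₀/x_n) = (1/8)·ln(33.3/0.113) = (1/8)·ln(294.7) = 0.7107.
ζ = δ/√(4π² + δ²) = 0.7107/√(39.48 + 0.505) = 0.7107/6.323 = 0.1124.

0.112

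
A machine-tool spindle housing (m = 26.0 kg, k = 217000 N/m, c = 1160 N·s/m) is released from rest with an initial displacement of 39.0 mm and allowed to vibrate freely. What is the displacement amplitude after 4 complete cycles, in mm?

ζ = c/(2√(km)) = 1160/(2√(217000 × 26.0)) = 1160/4751 = 0.2442.
Logarithmic decrement δ = 2πζ/√(1 − ζ²) = 2π × 0.2442/√(1 − 0.0596) = 1.582.
After n cycles, x_n/x₀ = e^(−nδ), so x_4 = 39.0 × e^(−4 × 1.582) = 39.0 × 0.001785 = 0.06960 mm.

0.0696 mm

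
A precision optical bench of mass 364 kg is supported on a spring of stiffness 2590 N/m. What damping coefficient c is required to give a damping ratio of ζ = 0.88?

c_c = 2√(k·m) = 2√(2590 × 364) = 1942 N·s/m.
c = ζ·c_c = 0.88 × 1942 = 1709 N·s/m.

1710 N·s/m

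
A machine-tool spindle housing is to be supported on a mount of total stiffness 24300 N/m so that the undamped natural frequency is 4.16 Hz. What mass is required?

35.6 kg

ω_n = 2πf_n = 2π × 4.16 = 26.14 rad/s.
m = k/ω_n² = 24300/26.14² = 24300/683.2 = 35.57 kg.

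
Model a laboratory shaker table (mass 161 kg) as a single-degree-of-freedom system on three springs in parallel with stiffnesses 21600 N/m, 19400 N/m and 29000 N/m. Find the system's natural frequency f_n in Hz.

3.32 Hz

Parallel springs add: k_eq = 21600 + 19400 + 29000 = 70000 N/m.
ω_n = √(k_eq/m) = √(70000/161) = √434.8 = 20.85 rad/s.
f_n = ω_n/(2π) = 20.85/6.283 = 3.319 Hz.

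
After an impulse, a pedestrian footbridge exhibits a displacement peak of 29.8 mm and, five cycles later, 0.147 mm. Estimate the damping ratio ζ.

0.167

Logarithmic decrement δ = (1/n)·ln(x₀/x_n) = (1/5)·ln(29.8/0.147) = (1/5)·ln(202.7) = 1.062.
ζ = δ/√(4π² + δ²) = 1.062/√(39.48 + 1.13) = 1.062/6.372 = 0.1667.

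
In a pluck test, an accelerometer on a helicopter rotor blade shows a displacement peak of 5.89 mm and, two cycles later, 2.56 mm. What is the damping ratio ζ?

0.0662

Logarithmic decrement δ = (1/n)·ln(x₀/x_n) = (1/2)·ln(5.89/2.56) = (1/2)·ln(2.301) = 0.4166.
ζ = δ/√(4π² + δ²) = 0.4166/√(39.48 + 0.174) = 0.4166/6.297 = 0.06616.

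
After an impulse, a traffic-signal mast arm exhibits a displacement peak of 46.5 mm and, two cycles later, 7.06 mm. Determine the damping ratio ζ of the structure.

0.148

Logarithmic decrement δ = (1/n)·ln(x₀/x_n) = (1/2)·ln(46.5/7.06) = (1/2)·ln(6.586) = 0.9425.
ζ = δ/√(4π² + δ²) = 0.9425/√(39.48 + 0.888) = 0.9425/6.353 = 0.1483.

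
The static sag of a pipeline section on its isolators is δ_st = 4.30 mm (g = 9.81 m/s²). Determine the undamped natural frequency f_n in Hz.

ω_n = √(g/δ_st) = √(9.81/0.00430) = √2281 = 47.76 rad/s.
f_n = ω_n/(2π) = 47.76/6.283 = 7.602 Hz.

7.60 Hz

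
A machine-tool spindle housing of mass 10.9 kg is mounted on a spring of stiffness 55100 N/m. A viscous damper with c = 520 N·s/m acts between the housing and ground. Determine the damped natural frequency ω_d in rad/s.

ω_n = √(k/m) = √(55100/10.9) = 71.10 rad/s.
Critical damping c_c = 2√(k·m) = 2√(55100 × 10.9) = 1550 N·s/m, so ζ = c/c_c = 520/1550 = 0.3355.
ω_d = ω_n√(1 − ζ²) = 71.10 × √(1 − 0.113) = 66.98 rad/s.

67.0 rad/s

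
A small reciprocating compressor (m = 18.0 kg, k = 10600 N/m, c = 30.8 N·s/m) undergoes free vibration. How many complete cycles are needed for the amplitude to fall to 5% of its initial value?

14 cycles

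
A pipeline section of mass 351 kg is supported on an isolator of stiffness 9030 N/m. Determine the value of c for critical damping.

c_c = 2√(k·m) = 2√(9030 × 351) = 2 × 1780 = 3561 N·s/m.

3560 N·s/m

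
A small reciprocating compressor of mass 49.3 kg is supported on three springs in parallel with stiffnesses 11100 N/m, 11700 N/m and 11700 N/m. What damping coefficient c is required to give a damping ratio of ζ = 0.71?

1850 N·s/m

Parallel springs add: k_eq = 11100 + 11700 + 11700 = 34500 N/m.
c_c = 2√(k_eq·m) = 2√(34500 × 49.3) = 2608 N·s/m.
c = ζ·c_c = 0.71 × 2608 = 1852 N·s/m.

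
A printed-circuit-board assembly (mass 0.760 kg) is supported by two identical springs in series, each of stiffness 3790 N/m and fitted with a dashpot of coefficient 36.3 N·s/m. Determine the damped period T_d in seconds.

0.143 s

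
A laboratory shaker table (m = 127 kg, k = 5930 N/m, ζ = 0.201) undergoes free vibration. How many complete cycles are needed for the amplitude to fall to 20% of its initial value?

2 cycles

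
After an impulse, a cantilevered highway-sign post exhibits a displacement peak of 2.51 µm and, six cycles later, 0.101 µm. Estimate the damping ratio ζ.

Logarithmic decrement δ = (1/n)·ln(x₀/x_n) = (1/6)·ln(2.51/0.101) = (1/6)·ln(24.85) = 0.5355.
ζ = δ/√(4π² + δ²) = 0.5355/√(39.48 + 0.287) = 0.5355/6.306 = 0.08492.

0.0849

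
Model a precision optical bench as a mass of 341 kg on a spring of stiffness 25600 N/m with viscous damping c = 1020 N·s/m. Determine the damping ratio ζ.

0.173

ω_n = √(k/m) = √(25600/341) = 8.664 rad/s.
Critical damping c_c = 2√(k·m) = 2√(25600 × 341) = 5909 N·s/m, so ζ = c/c_c = 1020/5909 = 0.1726.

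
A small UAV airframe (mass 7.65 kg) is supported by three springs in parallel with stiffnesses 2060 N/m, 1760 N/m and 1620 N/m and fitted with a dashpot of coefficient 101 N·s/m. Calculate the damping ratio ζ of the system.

Parallel springs add: k_eq = 2060 + 1760 + 1620 = 5440 N/m.
ω_n = √(k_eq/m) = √(5440/7.65) = 26.67 rad/s.
Critical damping c_c = 2√(k_eq·m) = 2√(5440 × 7.65) = 408.0 N·s/m, so ζ = c/c_c = 101/408.0 = 0.2475.

0.248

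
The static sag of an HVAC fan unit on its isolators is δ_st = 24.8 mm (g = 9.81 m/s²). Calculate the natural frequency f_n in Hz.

3.17 Hz

ω_n = √(g/δ_st) = √(9.81/0.0248) = √395.6 = 19.89 rad/s.
f_n = ω_n/(2π) = 19.89/6.283 = 3.165 Hz.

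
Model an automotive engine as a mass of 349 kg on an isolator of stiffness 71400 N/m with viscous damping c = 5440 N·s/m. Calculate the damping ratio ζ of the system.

ω_n = √(k/m) = √(71400/349) = 14.30 rad/s.
Critical damping c_c = 2√(k·m) = 2√(71400 × 349) = 9984 N·s/m, so ζ = c/c_c = 5440/9984 = 0.5449.

0.545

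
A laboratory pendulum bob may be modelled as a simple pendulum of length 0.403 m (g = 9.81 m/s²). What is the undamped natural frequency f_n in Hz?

For a simple pendulum ω_n = √(g/L) = √(9.81/0.403) = √24.34 = 4.934 rad/s.
f_n = ω_n/(2π) = 4.934/6.283 = 0.7852 Hz.

0.785 Hz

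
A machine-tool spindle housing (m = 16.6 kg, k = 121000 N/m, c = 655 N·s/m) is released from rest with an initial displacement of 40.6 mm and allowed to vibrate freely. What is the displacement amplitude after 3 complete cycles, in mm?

0.462 mm

ζ = c/(2√(km)) = 655/(2√(121000 × 16.6)) = 655/2835 = 0.2311.
Logarithmic decrement δ = 2πζ/√(1 − ζ²) = 2π × 0.2311/√(1 − 0.0534) = 1.492.
After n cycles, x_n/x₀ = e^(−nδ), so x_3 = 40.6 × e^(−3 × 1.492) = 40.6 × 0.01137 = 0.4615 mm.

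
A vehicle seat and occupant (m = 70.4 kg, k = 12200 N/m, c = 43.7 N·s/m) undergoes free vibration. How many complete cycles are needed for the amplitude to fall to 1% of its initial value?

ζ = c/(2√(km)) = 43.7/(2√(12200 × 70.4)) = 43.7/1854 = 0.02358.
Logarithmic decrement δ = 2πζ/√(1 − ζ²) = 2π × 0.02358/√(1 − 0.000556) = 0.1482.
x_n/x₀ = e^(−nδ) ≤ 0.01; take ln: n ≥ ln(1/0.01)/δ = 4.605/0.1482 = 31.08.
So 32 complete cycles are required.

32 cycles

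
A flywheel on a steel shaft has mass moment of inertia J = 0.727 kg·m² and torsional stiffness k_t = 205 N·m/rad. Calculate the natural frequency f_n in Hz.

2.67 Hz

ω_n = √(k_t/J) = √(205/0.727) = √282.0 = 16.79 rad/s.
f_n = ω_n/(2π) = 16.79/6.283 = 2.673 Hz.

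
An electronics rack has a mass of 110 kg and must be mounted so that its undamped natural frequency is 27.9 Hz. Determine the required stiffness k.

ω_n = 2πf_n = 2π × 27.9 = 175.3 rad/s.
k = m·ω_n² = 110 × 175.3² = 110 × 30730 = 3380000 N/m.

3380000 N/m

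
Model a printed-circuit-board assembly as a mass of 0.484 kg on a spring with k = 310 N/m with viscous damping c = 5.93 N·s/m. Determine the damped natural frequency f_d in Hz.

3.91 Hz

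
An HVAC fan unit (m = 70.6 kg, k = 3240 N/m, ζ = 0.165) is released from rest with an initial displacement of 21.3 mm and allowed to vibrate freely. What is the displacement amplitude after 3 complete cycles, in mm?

0.910 mm

Logarithmic decrement δ = 2πζ/√(1 − ζ²) = 2π × 0.1650/√(1 − 0.0272) = 1.051.
After n cycles, x_n/x₀ = e^(−nδ), so x_3 = 21.3 × e^(−3 × 1.051) = 21.3 × 0.04271 = 0.9097 mm.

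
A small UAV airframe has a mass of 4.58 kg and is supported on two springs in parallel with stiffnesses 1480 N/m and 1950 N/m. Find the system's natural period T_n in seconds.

Parallel springs add: k_eq = 1480 + 1950 = 3430 N/m.
ω_n = √(k_eq/m) = √(3430/4.58) = √748.9 = 27.37 rad/s.
T_n = 2π/ω_n = 6.283/27.37 = 0.2296 s.

0.230 s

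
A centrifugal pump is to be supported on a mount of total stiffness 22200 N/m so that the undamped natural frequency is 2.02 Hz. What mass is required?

ω_n = 2πf_n = 2π × 2.02 = 12.69 rad/s.
m = k/ω_n² = 22200/12.69² = 22200/161.1 = 137.8 kg.

138 kg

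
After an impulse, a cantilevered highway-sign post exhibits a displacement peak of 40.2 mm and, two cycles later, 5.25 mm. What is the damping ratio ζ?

0.160

Logarithmic decrement δ = (1/n)·ln(x₀/x_n) = (1/2)·ln(40.2/5.25) = (1/2)·ln(7.657) = 1.018.
ζ = δ/√(4π² + δ²) = 1.018/√(39.48 + 1.04) = 1.018/6.365 = 0.1599.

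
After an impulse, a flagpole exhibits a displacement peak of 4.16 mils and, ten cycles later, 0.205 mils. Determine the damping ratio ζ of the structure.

Logarithmic decrement δ = (1/n)·ln(x₀/x_n) = (1/10)·ln(4.16/0.205) = (1/10)·ln(20.29) = 0.3010.
ζ = δ/√(4π² + δ²) = 0.3010/√(39.48 + 0.0906) = 0.3010/6.290 = 0.04785.

0.0479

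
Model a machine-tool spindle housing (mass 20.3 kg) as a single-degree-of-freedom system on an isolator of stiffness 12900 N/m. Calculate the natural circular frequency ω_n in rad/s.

ω_n = √(k/m) = √(12900/20.3) = √635.5 = 25.21 rad/s.

25.2 rad/s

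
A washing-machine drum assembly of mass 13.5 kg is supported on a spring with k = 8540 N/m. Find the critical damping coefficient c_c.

c_c = 2√(k·m) = 2√(8540 × 13.5) = 2 × 339.5 = 679.1 N·s/m.

679 N·s/m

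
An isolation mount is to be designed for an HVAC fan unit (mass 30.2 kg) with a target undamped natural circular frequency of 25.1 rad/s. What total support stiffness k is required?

19000 N/m

k = m·ω_n² = 30.2 × 25.10² = 30.2 × 630.0 = 19030 N/m.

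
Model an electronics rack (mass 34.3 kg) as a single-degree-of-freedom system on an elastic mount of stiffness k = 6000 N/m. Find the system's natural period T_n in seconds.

0.475 s

ω_n = √(k/m) = √(6000/34.3) = √174.9 = 13.23 rad/s.
T_n = 2π/ω_n = 6.283/13.23 = 0.4751 s.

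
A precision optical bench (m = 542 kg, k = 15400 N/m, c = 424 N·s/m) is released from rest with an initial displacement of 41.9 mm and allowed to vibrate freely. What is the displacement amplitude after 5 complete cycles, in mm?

4.15 mm

ζ = c/(2√(km)) = 424/(2√(15400 × 542)) = 424/5778 = 0.07338.
Logarithmic decrement δ = 2πζ/√(1 − ζ²) = 2π × 0.07338/√(1 − 0.00538) = 0.4623.
After n cycles, x_n/x₀ = e^(−nδ), so x_5 = 41.9 × e^(−5 × 0.4623) = 41.9 × 0.09911 = 4.153 mm.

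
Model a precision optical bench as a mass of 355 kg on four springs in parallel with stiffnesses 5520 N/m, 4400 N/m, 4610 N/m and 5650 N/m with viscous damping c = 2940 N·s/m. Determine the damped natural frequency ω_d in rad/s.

6.30 rad/s

Parallel springs add: k_eq = 5520 + 4400 + 4610 + 5650 = 20180 N/m.
ω_n = √(k_eq/m) = √(20180/355) = 7.540 rad/s.
Critical damping c_c = 2√(k_eq·m) = 2√(20180 × 355) = 5353 N·s/m, so ζ = c/c_c = 2940/5353 = 0.5492.
ω_d = ω_n√(1 − ζ²) = 7.540 × √(1 − 0.302) = 6.301 rad/s.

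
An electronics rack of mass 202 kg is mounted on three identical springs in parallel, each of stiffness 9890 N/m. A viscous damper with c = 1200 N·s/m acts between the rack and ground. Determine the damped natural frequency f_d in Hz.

1.87 Hz

Parallel springs add: k_eq = 3 × 9890 = 29670 N/m.
ω_n = √(k_eq/m) = √(29670/202) = 12.12 rad/s.
Critical damping c_c = 2√(k_eq·m) = 2√(29670 × 202) = 4896 N·s/m, so ζ = c/c_c = 1200/4896 = 0.2451.
ω_d = ω_n√(1 − ζ²) = 12.12 × √(1 − 0.0601) = 11.75 rad/s.
f_d = ω_d/(2π) = 1.870 Hz.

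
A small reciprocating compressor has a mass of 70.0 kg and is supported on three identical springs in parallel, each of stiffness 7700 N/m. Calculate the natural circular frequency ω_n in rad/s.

Parallel springs add: k_eq = 3 × 7700 = 23100 N/m.
ω_n = √(k_eq/m) = √(23100/70.0) = √330.0 = 18.17 rad/s.

18.2 rad/s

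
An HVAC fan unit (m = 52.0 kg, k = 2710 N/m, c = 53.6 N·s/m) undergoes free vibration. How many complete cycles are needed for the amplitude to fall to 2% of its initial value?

ζ = c/(2√(km)) = 53.6/(2√(2710 × 52.0)) = 53.6/750.8 = 0.07139.
Logarithmic decrement δ = 2πζ/√(1 − ζ²) = 2π × 0.07139/√(1 − 0.00510) = 0.4497.
x_n/x₀ = e^(−nδ) ≤ 0.02; take ln: n ≥ ln(1/0.02)/δ = 3.912/0.4497 = 8.699.
So 9 complete cycles are required.

9 cycles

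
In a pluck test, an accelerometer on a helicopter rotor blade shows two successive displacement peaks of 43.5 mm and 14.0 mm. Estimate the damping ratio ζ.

0.178

Logarithmic decrement δ = (1/n)·ln(x₀/x_n) = (1/1)·ln(43.5/14.0) = (1/1)·ln(3.107) = 1.134.
ζ = δ/√(4π² + δ²) = 1.134/√(39.48 + 1.29) = 1.134/6.385 = 0.1776.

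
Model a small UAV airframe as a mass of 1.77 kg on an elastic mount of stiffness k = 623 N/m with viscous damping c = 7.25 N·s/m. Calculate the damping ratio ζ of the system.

ω_n = √(k/m) = √(623.0/1.77) = 18.76 rad/s.
Critical damping c_c = 2√(k·m) = 2√(623.0 × 1.77) = 66.41 N·s/m, so ζ = c/c_c = 7.25/66.41 = 0.1092.

0.109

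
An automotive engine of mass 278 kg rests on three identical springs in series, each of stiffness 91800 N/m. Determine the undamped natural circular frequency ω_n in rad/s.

10.5 rad/s

Series springs: 1/k_eq = 3/91800, so k_eq = 91800/3 = 30600 N/m.
ω_n = √(k_eq/m) = √(30600/278) = √110.1 = 10.49 rad/s.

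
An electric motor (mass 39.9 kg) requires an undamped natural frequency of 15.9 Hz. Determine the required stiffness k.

398000 N/m

ω_n = 2πf_n = 2π × 15.9 = 99.90 rad/s.
k = m·ω_n² = 39.9 × 99.90² = 39.9 × 9981 = 398200 N/m.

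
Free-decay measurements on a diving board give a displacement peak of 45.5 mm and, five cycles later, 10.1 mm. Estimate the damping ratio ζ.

0.0479

Logarithmic decrement δ = (1/n)·ln(x₀/x_n) = (1/5)·ln(45.5/10.1) = (1/5)·ln(4.505) = 0.3010.
ζ = δ/√(4π² + δ²) = 0.3010/√(39.48 + 0.0906) = 0.3010/6.290 = 0.04786.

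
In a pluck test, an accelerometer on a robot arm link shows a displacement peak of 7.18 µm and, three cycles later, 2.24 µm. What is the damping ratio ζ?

0.0617

Logarithmic decrement δ = (1/n)·ln(x₀/x_n) = (1/3)·ln(7.18/2.24) = (1/3)·ln(3.205) = 0.3883.
ζ = δ/√(4π² + δ²) = 0.3883/√(39.48 + 0.151) = 0.3883/6.295 = 0.06168.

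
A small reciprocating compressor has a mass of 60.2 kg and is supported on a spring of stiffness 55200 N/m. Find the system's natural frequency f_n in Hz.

4.82 Hz

ω_n = √(k/m) = √(55200/60.2) = √916.9 = 30.28 rad/s.
f_n = ω_n/(2π) = 30.28/6.283 = 4.819 Hz.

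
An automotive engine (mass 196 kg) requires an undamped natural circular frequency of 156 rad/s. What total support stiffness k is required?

4770000 N/m

k = m·ω_n² = 196 × 156.0² = 196 × 24340 = 4770000 N/m.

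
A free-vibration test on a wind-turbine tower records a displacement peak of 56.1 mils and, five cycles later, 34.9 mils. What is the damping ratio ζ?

0.0151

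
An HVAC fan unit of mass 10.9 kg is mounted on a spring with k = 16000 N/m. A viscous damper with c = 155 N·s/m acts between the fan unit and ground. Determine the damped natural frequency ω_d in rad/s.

ω_n = √(k/m) = √(16000/10.9) = 38.31 rad/s.
Critical damping c_c = 2√(k·m) = 2√(16000 × 10.9) = 835.2 N·s/m, so ζ = c/c_c = 155/835.2 = 0.1856.
ω_d = ω_n√(1 − ζ²) = 38.31 × √(1 − 0.0344) = 37.65 rad/s.

37.6 rad/s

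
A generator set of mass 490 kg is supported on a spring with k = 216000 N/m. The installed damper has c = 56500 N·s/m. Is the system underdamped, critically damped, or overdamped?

overdamped

c_c = 2√(k·m) = 20580 N·s/m; ζ = c/c_c = 56500/20580 = 2.75.
Since ζ > 1 the system is overdamped.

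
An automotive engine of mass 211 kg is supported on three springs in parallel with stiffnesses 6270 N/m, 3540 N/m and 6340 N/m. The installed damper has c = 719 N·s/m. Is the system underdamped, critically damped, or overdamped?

Parallel springs add: k_eq = 6270 + 3540 + 6340 = 16150 N/m.
c_c = 2√(k_eq·m) = 3692 N·s/m; ζ = c/c_c = 719/3692 = 0.195.
Since ζ < 1 the system is underdamped.

underdamped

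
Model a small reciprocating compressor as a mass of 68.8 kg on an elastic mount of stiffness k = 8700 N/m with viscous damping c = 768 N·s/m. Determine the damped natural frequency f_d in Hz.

1.55 Hz

ω_n = √(k/m) = √(8700/68.8) = 11.25 rad/s.
Critical damping c_c = 2√(k·m) = 2√(8700 × 68.8) = 1547 N·s/m, so ζ = c/c_c = 768/1547 = 0.4963.
ω_d = ω_n√(1 − ζ²) = 11.25 × √(1 − 0.246) = 9.762 rad/s.
f_d = ω_d/(2π) = 1.554 Hz.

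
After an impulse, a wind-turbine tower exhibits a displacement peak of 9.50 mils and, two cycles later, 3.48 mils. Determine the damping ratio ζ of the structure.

0.0797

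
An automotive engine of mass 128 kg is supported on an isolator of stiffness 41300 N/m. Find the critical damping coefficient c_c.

4600 N·s/m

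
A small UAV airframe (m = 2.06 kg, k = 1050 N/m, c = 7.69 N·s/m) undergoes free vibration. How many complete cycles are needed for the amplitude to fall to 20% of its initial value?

4 cycles

ζ = c/(2√(km)) = 7.69/(2√(1050 × 2.06)) = 7.69/93.02 = 0.08267.
Logarithmic decrement δ = 2πζ/√(1 − ζ²) = 2π × 0.08267/√(1 − 0.00683) = 0.5212.
x_n/x₀ = e^(−nδ) ≤ 0.2; take ln: n ≥ ln(1/0.2)/δ = 1.609/0.5212 = 3.088.
So 4 complete cycles are required.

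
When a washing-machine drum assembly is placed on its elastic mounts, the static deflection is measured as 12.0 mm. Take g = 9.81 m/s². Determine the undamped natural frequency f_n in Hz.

4.55 Hz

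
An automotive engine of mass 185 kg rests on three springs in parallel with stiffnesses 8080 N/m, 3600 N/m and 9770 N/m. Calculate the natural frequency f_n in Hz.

1.71 Hz

Parallel springs add: k_eq = 8080 + 3600 + 9770 = 21450 N/m.
ω_n = √(k_eq/m) = √(21450/185) = √115.9 = 10.77 rad/s.
f_n = ω_n/(2π) = 10.77/6.283 = 1.714 Hz.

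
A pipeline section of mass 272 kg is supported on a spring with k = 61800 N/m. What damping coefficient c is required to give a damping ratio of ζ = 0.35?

2870 N·s/m

c_c = 2√(k·m) = 2√(61800 × 272) = 8200 N·s/m.
c = ζ·c_c = 0.35 × 8200 = 2870 N·s/m.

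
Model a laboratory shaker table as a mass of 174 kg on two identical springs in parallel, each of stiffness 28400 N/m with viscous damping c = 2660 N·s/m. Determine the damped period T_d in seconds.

0.384 s

Parallel springs add: k_eq = 2 × 28400 = 56800 N/m.
ω_n = √(k_eq/m) = √(56800/174) = 18.07 rad/s.
Critical damping c_c = 2√(k_eq·m) = 2√(56800 × 174) = 6288 N·s/m, so ζ = c/c_c = 2660/6288 = 0.4231.
ω_d = ω_n√(1 − ζ²) = 18.07 × √(1 − 0.179) = 16.37 rad/s.
T_d = 2π/ω_d = 0.3838 s.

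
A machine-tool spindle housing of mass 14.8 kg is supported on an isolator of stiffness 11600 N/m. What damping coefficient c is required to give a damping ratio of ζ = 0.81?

671 N·s/m

c_c = 2√(k·m) = 2√(11600 × 14.8) = 828.7 N·s/m.
c = ζ·c_c = 0.81 × 828.7 = 671.2 N·s/m.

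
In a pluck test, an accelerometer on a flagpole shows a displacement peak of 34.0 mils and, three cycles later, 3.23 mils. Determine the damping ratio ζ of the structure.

Logarithmic decrement δ = (1/n)·ln(x₀/x_n) = (1/3)·ln(34.0/3.23) = (1/3)·ln(10.53) = 0.7846.
ζ = δ/√(4π² + δ²) = 0.7846/√(39.48 + 0.616) = 0.7846/6.332 = 0.1239.

0.124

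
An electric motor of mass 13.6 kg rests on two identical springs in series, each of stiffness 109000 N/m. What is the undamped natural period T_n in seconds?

0.0993 s

Series springs: 1/k_eq = 2/109000, so k_eq = 109000/2 = 54500 N/m.
ω_n = √(k_eq/m) = √(54500/13.6) = √4007 = 63.30 rad/s.
T_n = 2π/ω_n = 6.283/63.30 = 0.09925 s.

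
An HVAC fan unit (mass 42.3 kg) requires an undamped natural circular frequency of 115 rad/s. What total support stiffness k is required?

559000 N/m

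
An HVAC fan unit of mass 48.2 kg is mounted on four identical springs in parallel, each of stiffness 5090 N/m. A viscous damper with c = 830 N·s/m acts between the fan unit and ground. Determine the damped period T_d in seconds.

0.337 s

Parallel springs add: k_eq = 4 × 5090 = 20360 N/m.
ω_n = √(k_eq/m) = √(20360/48.2) = 20.55 rad/s.
Critical damping c_c = 2√(k_eq·m) = 2√(20360 × 48.2) = 1981 N·s/m, so ζ = c/c_c = 830/1981 = 0.4189.
ω_d = ω_n√(1 − ζ²) = 20.55 × √(1 − 0.175) = 18.66 rad/s.
T_d = 2π/ω_d = 0.3367 s.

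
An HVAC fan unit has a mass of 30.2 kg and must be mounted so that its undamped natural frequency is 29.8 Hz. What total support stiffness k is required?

1060000 N/m

ω_n = 2πf_n = 2π × 29.8 = 187.2 rad/s.
k = m·ω_n² = 30.2 × 187.2² = 30.2 × 35060 = 1059000 N/m.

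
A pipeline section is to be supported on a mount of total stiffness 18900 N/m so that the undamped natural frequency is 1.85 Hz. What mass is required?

ω_n = 2πf_n = 2π × 1.85 = 11.62 rad/s.
m = k/ω_n² = 18900/11.62² = 18900/135.1 = 139.9 kg.

140 kg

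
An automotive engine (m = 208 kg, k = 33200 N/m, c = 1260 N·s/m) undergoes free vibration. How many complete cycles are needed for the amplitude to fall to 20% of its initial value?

2 cycles

ζ = c/(2√(km)) = 1260/(2√(33200 × 208)) = 1260/5256 = 0.2397.
Logarithmic decrement δ = 2πζ/√(1 − ζ²) = 2π × 0.2397/√(1 − 0.0575) = 1.552.
x_n/x₀ = e^(−nδ) ≤ 0.2; take ln: n ≥ ln(1/0.2)/δ = 1.609/1.552 = 1.037.
So 2 complete cycles are required.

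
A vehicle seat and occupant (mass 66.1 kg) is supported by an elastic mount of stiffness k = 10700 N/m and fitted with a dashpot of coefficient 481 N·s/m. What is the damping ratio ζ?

ω_n = √(k/m) = √(10700/66.1) = 12.72 rad/s.
Critical damping c_c = 2√(k·m) = 2√(10700 × 66.1) = 1682 N·s/m, so ζ = c/c_c = 481/1682 = 0.2860.

0.286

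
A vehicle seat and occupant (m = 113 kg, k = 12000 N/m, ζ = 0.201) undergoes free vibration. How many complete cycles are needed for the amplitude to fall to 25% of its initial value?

Logarithmic decrement δ = 2πζ/√(1 − ζ²) = 2π × 0.2010/√(1 − 0.0404) = 1.289.
x_n/x₀ = e^(−nδ) ≤ 0.25; take ln: n ≥ ln(1/0.25)/δ = 1.386/1.289 = 1.075.
So 2 complete cycles are required.

2 cycles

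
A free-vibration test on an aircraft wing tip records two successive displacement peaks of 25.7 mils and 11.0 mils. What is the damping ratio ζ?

Logarithmic decrement δ = (1/n)·ln(x₀/x_n) = (1/1)·ln(25.7/11.0) = (1/1)·ln(2.336) = 0.8486.
ζ = δ/√(4π² + δ²) = 0.8486/√(39.48 + 0.720) = 0.8486/6.340 = 0.1338.

0.134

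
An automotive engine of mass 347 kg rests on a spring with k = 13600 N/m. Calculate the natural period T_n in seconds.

1.00 s

ω_n = √(k/m) = √(13600/347) = √39.19 = 6.260 rad/s.
T_n = 2π/ω_n = 6.283/6.260 = 1.004 s.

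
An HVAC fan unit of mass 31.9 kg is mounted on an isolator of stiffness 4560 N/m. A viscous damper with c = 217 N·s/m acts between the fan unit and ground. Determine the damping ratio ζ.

0.284

ω_n = √(k/m) = √(4560/31.9) = 11.96 rad/s.
Critical damping c_c = 2√(k·m) = 2√(4560 × 31.9) = 762.8 N·s/m, so ζ = c/c_c = 217/762.8 = 0.2845.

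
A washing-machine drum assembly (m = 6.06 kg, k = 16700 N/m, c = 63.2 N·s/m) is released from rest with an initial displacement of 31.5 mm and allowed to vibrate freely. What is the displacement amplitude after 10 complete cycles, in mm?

0.0595 mm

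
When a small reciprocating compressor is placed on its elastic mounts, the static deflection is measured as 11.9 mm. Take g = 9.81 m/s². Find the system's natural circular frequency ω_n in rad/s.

28.7 rad/s

ω_n = √(g/δ_st) = √(9.81/0.0119) = √824.4 = 28.71 rad/s.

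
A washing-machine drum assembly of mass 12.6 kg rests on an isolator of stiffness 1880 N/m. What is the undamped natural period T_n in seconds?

0.514 s

ω_n = √(k/m) = √(1880/12.6) = √149.2 = 12.22 rad/s.
T_n = 2π/ω_n = 6.283/12.22 = 0.5144 s.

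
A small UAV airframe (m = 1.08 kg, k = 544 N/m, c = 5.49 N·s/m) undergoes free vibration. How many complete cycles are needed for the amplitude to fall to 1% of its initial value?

7 cycles

ζ = c/(2√(km)) = 5.49/(2√(544 × 1.08)) = 5.49/48.48 = 0.1132.
Logarithmic decrement δ = 2πζ/√(1 − ζ²) = 2π × 0.1132/√(1 − 0.0128) = 0.7162.
x_n/x₀ = e^(−nδ) ≤ 0.01; take ln: n ≥ ln(1/0.01)/δ = 4.605/0.7162 = 6.430.
So 7 complete cycles are required.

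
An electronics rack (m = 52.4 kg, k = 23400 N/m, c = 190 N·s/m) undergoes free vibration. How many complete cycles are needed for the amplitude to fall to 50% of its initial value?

2 cycles

ζ = c/(2√(km)) = 190/(2√(23400 × 52.4)) = 190/2215 = 0.08579.
Logarithmic decrement δ = 2πζ/√(1 − ζ²) = 2π × 0.08579/√(1 − 0.00736) = 0.5410.
x_n/x₀ = e^(−nδ) ≤ 0.5; take ln: n ≥ ln(1/0.5)/δ = 0.6931/0.5410 = 1.281.
So 2 complete cycles are required.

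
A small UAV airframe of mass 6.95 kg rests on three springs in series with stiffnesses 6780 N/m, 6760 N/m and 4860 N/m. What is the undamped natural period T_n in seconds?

0.371 s

Series springs: 1/k_eq = 1/6780 + 1/6760 + 1/4860 = 0.0005012, so k_eq = 1995 N/m.
ω_n = √(k_eq/m) = √(1995/6.95) = √287.1 = 16.94 rad/s.
T_n = 2π/ω_n = 6.283/16.94 = 0.3708 s.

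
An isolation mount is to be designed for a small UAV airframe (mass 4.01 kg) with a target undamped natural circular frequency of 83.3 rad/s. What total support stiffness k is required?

27800 N/m

k = m·ω_n² = 4.01 × 83.30² = 4.01 × 6939 = 27820 N/m.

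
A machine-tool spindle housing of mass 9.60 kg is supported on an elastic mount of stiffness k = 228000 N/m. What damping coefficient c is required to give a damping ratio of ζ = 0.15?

444 N·s/m

c_c = 2√(k·m) = 2√(228000 × 9.60) = 2959 N·s/m.
c = ζ·c_c = 0.15 × 2959 = 443.8 N·s/m.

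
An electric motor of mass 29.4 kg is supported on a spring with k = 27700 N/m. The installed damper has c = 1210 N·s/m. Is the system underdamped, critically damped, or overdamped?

underdamped

c_c = 2√(k·m) = 1805 N·s/m; ζ = c/c_c = 1210/1805 = 0.670.
Since ζ < 1 the system is underdamped.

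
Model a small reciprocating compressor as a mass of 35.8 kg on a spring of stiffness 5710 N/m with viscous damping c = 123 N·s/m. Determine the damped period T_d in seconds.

0.502 s

ω_n = √(k/m) = √(5710/35.8) = 12.63 rad/s.
Critical damping c_c = 2√(k·m) = 2√(5710 × 35.8) = 904.3 N·s/m, so ζ = c/c_c = 123/904.3 = 0.1360.
ω_d = ω_n√(1 − ζ²) = 12.63 × √(1 − 0.0185) = 12.51 rad/s.
T_d = 2π/ω_d = 0.5022 s.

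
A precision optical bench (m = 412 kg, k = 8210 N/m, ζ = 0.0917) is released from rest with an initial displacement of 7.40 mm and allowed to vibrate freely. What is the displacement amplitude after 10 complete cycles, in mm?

Logarithmic decrement δ = 2πζ/√(1 − ζ²) = 2π × 0.09170/√(1 − 0.00841) = 0.5786.
After n cycles, x_n/x₀ = e^(−nδ), so x_10 = 7.40 × e^(−10 × 0.5786) = 7.40 × 0.003070 = 0.02272 mm.

0.0227 mm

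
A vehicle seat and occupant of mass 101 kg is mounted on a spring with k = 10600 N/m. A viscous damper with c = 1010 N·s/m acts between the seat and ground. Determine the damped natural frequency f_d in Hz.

ω_n = √(k/m) = √(10600/101) = 10.24 rad/s.
Critical damping c_c = 2√(k·m) = 2√(10600 × 101) = 2069 N·s/m, so ζ = c/c_c = 1010/2069 = 0.4881.
ω_d = ω_n√(1 − ζ²) = 10.24 × √(1 − 0.238) = 8.942 rad/s.
f_d = ω_d/(2π) = 1.423 Hz.

1.42 Hz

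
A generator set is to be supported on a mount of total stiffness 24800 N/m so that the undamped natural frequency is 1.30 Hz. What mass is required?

ω_n = 2πf_n = 2π × 1.30 = 8.168 rad/s.
m = k/ω_n² = 24800/8.168² = 24800/66.72 = 371.7 kg.

372 kg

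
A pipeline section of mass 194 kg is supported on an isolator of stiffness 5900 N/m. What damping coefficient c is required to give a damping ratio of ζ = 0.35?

c_c = 2√(k·m) = 2√(5900 × 194) = 2140 N·s/m.
c = ζ·c_c = 0.35 × 2140 = 748.9 N·s/m.

749 N·s/m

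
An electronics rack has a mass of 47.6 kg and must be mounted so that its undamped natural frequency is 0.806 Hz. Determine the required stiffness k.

ω_n = 2πf_n = 2π × 0.806 = 5.064 rad/s.
k = m·ω_n² = 47.6 × 5.064² = 47.6 × 25.65 = 1221 N/m.

1220 N/m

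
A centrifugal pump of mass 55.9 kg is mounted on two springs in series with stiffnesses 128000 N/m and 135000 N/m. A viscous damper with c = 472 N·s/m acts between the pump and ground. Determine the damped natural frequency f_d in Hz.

5.41 Hz

Series springs: 1/k_eq = 1/128000 + 1/135000 = 1.522×10^-5, so k_eq = 65700 N/m.
ω_n = √(k_eq/m) = √(65700/55.9) = 34.28 rad/s.
Critical damping c_c = 2√(k_eq·m) = 2√(65700 × 55.9) = 3833 N·s/m, so ζ = c/c_c = 472/3833 = 0.1231.
ω_d = ω_n√(1 − ζ²) = 34.28 × √(1 − 0.0152) = 34.02 rad/s.
f_d = ω_d/(2π) = 5.415 Hz.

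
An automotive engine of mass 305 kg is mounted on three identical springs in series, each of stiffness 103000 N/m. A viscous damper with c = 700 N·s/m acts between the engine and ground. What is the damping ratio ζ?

0.108

Series springs: 1/k_eq = 3/103000, so k_eq = 103000/3 = 34330 N/m.
ω_n = √(k_eq/m) = √(34330/305) = 10.61 rad/s.
Critical damping c_c = 2√(k_eq·m) = 2√(34330 × 305) = 6472 N·s/m, so ζ = c/c_c = 700/6472 = 0.1082.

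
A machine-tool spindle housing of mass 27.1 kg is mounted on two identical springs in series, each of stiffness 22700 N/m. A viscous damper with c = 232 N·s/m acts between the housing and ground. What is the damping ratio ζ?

0.209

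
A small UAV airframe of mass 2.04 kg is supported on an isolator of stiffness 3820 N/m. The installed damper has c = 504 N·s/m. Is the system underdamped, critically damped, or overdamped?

c_c = 2√(k·m) = 176.6 N·s/m; ζ = c/c_c = 504/176.6 = 2.85.
Since ζ > 1 the system is overdamped.

overdamped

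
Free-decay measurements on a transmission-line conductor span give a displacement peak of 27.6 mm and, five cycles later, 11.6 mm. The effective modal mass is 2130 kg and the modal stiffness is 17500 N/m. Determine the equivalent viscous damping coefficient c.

337 N·s/m

Logarithmic decrement δ = (1/n)·ln(x₀/x_n) = (1/5)·ln(27.6/11.6) = (1/5)·ln(2.379) = 0.1734.
ζ = δ/√(4π² + δ²) = 0.1734/√(39.48 + 0.0301) = 0.1734/6.286 = 0.02758.
c = ζ · 2√(km) = 0.02758 × 2√(17500 × 2130) = 0.02758 × 12210 = 336.8 N·s/m.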